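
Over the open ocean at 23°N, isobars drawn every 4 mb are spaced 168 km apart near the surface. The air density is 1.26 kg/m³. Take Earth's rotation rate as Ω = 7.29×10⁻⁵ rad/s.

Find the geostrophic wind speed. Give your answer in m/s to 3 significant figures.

Coriolis parameter at 23°N:
f = 2Ω sin φ = 2 × 7.29×10⁻⁵ × sin 23° = 5.70×10⁻⁵ s⁻¹
Pressure gradient: |∂P/∂n| = 400 Pa / 168000 m = 2.38×10⁻³ Pa/m
Geostrophic balance (pressure-gradient force = Coriolis force):
V_g = (1/(fρ)) |∂P/∂n| = 2.38×10⁻³ / (5.70×10⁻⁵ × 1.26) = 33.2 m/s

33.2 m/s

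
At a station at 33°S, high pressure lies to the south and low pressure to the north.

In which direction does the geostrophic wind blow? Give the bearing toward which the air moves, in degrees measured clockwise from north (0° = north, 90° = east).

The pressure-gradient force points toward the north (bearing 000°).
Geostrophic balance: in the Southern Hemisphere the Coriolis force deflects motion to the left, so the geostrophic wind blows 90° to the left of the pressure-gradient force (low pressure on the right).
Rotating 000° by 90° counterclockwise gives 270° — the wind blows toward the west.

270°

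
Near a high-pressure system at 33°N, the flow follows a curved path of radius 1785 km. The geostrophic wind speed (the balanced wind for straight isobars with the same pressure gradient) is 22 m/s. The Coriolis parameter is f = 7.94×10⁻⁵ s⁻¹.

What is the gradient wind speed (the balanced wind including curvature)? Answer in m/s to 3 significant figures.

Around a high, pressure-gradient force acts outward with centrifugal, so Coriolis balances both:
fV = (1/ρ)|∂P/∂n| + V²/R  →  V² − fR·V + fR·V_g = 0
With fR = 7.94×10⁻⁵ × 1785×10³ m = 142 m/s:
V = [fR − √((fR)² − 4 fR V_g)]/2 = [142 − √(142² − 4×142×22)]/2 = 27.2 m/s
Supergeostrophic (V > V_g = 22 m/s), as expected around a high.

27.2 m/s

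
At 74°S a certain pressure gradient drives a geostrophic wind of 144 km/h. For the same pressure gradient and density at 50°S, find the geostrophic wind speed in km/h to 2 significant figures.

With the same pressure gradient and density, V_g ∝ 1/f ∝ 1/sin φ.
V₂ = V₁ · sin φ₁ / sin φ₂ = 144 × sin 74° / sin 50°
V₂ = 144 × 0.9613/0.7660 = 180 km/h

180 km/h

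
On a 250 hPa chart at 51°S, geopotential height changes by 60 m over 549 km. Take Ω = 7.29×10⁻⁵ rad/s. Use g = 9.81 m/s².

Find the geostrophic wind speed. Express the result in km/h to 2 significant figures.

34 km/h

Coriolis parameter at 51°S:
f = 2Ω sin φ = 2 × 7.29×10⁻⁵ × sin 51° = 1.13×10⁻⁴ s⁻¹
Height gradient: |∂Z/∂n| = 60 m / 549000 m = 1.09×10⁻⁴
On a pressure surface, geostrophic balance gives V_g = (g/f)|∂Z/∂n|:
V_g = 9.81 × 1.09×10⁻⁴ / 1.13×10⁻⁴ = 9.46 m/s
Converting: 9.46 m/s × 3.6 = 34 km/h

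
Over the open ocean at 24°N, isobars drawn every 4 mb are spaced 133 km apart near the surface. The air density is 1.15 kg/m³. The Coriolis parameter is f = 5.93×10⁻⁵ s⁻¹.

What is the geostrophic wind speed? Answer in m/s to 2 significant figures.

44 m/s

Pressure gradient: |∂P/∂n| = 400 Pa / 133000 m = 3.01×10⁻³ Pa/m
Geostrophic balance (pressure-gradient force = Coriolis force):
V_g = (1/(fρ)) |∂P/∂n| = 3.01×10⁻³ / (5.93×10⁻⁵ × 1.15) = 44.1 m/s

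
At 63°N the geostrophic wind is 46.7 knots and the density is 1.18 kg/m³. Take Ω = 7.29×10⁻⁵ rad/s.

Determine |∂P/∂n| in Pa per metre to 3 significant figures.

3.68×10⁻³ Pa/m

Coriolis parameter at 63°N:
f = 2Ω sin φ = 2 × 7.29×10⁻⁵ × sin 63° = 1.30×10⁻⁴ s⁻¹
Wind speed in SI: 46.7 knots = 24.0 m/s
Geostrophic balance rearranged: |∂P/∂n| = f ρ V_g
|∂P/∂n| = 1.30×10⁻⁴ × 1.18 × 24.0 = 3.68×10⁻³ Pa/m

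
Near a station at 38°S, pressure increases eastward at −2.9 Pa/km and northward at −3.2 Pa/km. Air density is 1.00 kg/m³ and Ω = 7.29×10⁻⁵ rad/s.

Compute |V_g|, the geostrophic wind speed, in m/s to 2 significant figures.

Coriolis parameter at 38°S:
f = 2Ω sin φ = 2 × 7.29×10⁻⁵ × sin 38° = 8.98×10⁻⁵ s⁻¹
In the Southern Hemisphere f is negative: f = −8.98×10⁻⁵ s⁻¹.
Component geostrophic relations (x east, y north):
u_g = −(1/(fρ)) ∂P/∂y,  v_g = (1/(fρ)) ∂P/∂x
u_g = −(−3.2×10⁻³)/(−8.98×10⁻⁵ × 1.00) = −35.6 m/s;  v_g = (−2.9×10⁻³)/(−8.98×10⁻⁵ × 1.00) = 32.3 m/s
|V_g| = √(u_g² + v_g²) = 48.1 m/s

48 m/s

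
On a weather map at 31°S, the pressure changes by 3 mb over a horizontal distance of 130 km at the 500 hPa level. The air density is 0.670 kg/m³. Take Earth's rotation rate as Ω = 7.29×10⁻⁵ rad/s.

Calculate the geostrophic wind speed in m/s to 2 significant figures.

46 m/s

Coriolis parameter at 31°S:
f = 2Ω sin φ = 2 × 7.29×10⁻⁵ × sin 31° = 7.51×10⁻⁵ s⁻¹
Pressure gradient: |∂P/∂n| = 300 Pa / 130000 m = 2.31×10⁻³ Pa/m
Geostrophic balance (pressure-gradient force = Coriolis force):
V_g = (1/(fρ)) |∂P/∂n| = 2.31×10⁻³ / (7.51×10⁻⁵ × 0.670) = 45.9 m/s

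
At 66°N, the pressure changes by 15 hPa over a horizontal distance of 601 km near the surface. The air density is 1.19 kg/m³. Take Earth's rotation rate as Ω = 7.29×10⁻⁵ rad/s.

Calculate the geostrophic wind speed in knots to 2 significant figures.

Coriolis parameter at 66°N:
f = 2Ω sin φ = 2 × 7.29×10⁻⁵ × sin 66° = 1.33×10⁻⁴ s⁻¹
Pressure gradient: |∂P/∂n| = 1500 Pa / 601000 m = 2.50×10⁻³ Pa/m
Geostrophic balance (pressure-gradient force = Coriolis force):
V_g = (1/(fρ)) |∂P/∂n| = 2.50×10⁻³ / (1.33×10⁻⁴ × 1.19) = 15.7 m/s
Converting: 15.7 m/s × 1.944 = 31 knots

31 knots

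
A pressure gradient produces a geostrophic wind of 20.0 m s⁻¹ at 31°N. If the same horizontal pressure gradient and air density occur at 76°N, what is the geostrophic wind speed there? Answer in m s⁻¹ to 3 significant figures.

10.6 m s⁻¹

With the same pressure gradient and density, V_g ∝ 1/f ∝ 1/sin φ.
V₂ = V₁ · sin φ₁ / sin φ₂ = 20.0 × sin 31° / sin 76°
V₂ = 20.0 × 0.5150/0.9703 = 10.6 m s⁻¹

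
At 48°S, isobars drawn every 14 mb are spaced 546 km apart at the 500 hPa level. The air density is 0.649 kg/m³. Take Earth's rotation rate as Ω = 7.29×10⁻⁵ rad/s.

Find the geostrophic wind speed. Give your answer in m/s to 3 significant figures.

36.5 m/s

Coriolis parameter at 48°S:
f = 2Ω sin φ = 2 × 7.29×10⁻⁵ × sin 48° = 1.08×10⁻⁴ s⁻¹
Pressure gradient: |∂P/∂n| = 1400 Pa / 546000 m = 2.56×10⁻³ Pa/m
Geostrophic balance (pressure-gradient force = Coriolis force):
V_g = (1/(fρ)) |∂P/∂n| = 2.56×10⁻³ / (1.08×10⁻⁴ × 0.649) = 36.5 m/s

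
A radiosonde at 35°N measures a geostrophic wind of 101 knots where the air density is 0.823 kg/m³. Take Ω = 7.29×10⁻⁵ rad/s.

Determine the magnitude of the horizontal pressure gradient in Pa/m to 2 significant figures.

3.6×10⁻³ Pa/m

Coriolis parameter at 35°N:
f = 2Ω sin φ = 2 × 7.29×10⁻⁵ × sin 35° = 8.36×10⁻⁵ s⁻¹
Wind speed in SI: 101 knots = 52.0 m/s
Geostrophic balance rearranged: |∂P/∂n| = f ρ V_g
|∂P/∂n| = 8.36×10⁻⁵ × 0.823 × 52.0 = 3.58×10⁻³ Pa/m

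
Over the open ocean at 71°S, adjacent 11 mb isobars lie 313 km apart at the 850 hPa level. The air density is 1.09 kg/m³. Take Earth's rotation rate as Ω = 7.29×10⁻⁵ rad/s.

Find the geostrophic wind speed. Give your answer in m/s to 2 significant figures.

Coriolis parameter at 71°S:
f = 2Ω sin φ = 2 × 7.29×10⁻⁵ × sin 71° = 1.38×10⁻⁴ s⁻¹
Pressure gradient: |∂P/∂n| = 1100 Pa / 313000 m = 3.51×10⁻³ Pa/m
Geostrophic balance (pressure-gradient force = Coriolis force):
V_g = (1/(fρ)) |∂P/∂n| = 3.51×10⁻³ / (1.38×10⁻⁴ × 1.09) = 23.4 m/s

23 m/s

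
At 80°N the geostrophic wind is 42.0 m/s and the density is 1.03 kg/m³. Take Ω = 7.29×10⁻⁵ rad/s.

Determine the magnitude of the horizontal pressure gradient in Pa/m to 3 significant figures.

6.21×10⁻³ Pa/m

Coriolis parameter at 80°N:
f = 2Ω sin φ = 2 × 7.29×10⁻⁵ × sin 80° = 1.44×10⁻⁴ s⁻¹
Geostrophic balance rearranged: |∂P/∂n| = f ρ V_g
|∂P/∂n| = 1.44×10⁻⁴ × 1.03 × 42.0 = 6.21×10⁻³ Pa/m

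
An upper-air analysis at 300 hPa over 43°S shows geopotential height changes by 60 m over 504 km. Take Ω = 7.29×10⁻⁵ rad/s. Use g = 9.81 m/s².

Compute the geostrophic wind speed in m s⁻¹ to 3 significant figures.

Coriolis parameter at 43°S:
f = 2Ω sin φ = 2 × 7.29×10⁻⁵ × sin 43° = 9.94×10⁻⁵ s⁻¹
Height gradient: |∂Z/∂n| = 60 m / 504000 m = 1.19×10⁻⁴
On a pressure surface, geostrophic balance gives V_g = (g/f)|∂Z/∂n|:
V_g = 9.81 × 1.19×10⁻⁴ / 9.94×10⁻⁵ = 11.7 m/s

11.7 m s⁻¹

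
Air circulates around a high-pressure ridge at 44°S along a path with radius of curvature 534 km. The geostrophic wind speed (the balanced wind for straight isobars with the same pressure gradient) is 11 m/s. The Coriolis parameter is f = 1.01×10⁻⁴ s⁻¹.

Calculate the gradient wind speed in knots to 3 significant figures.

Around a high, pressure-gradient force acts outward with centrifugal, so Coriolis balances both:
fV = (1/ρ)|∂P/∂n| + V²/R  →  V² − fR·V + fR·V_g = 0
With fR = 1.01×10⁻⁴ × 534×10³ m = 53.9 m/s:
V = [fR − √((fR)² − 4 fR V_g)]/2 = [53.9 − √(53.9² − 4×53.9×11)]/2 = 15.4 m/s
Supergeostrophic (V > V_g = 11 m/s), as expected around a high.
Converting: 15.4 m/s × 1.944 = 29.9 knots

29.9 knots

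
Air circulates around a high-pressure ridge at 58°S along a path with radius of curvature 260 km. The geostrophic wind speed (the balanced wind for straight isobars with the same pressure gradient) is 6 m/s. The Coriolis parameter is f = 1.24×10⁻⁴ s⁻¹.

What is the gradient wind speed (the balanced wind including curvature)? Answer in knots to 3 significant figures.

15.5 knots

Around a high, pressure-gradient force acts outward with centrifugal, so Coriolis balances both:
fV = (1/ρ)|∂P/∂n| + V²/R  →  V² − fR·V + fR·V_g = 0
With fR = 1.24×10⁻⁴ × 260×10³ m = 32.2 m/s:
V = [fR − √((fR)² − 4 fR V_g)]/2 = [32.2 − √(32.2² − 4×32.2×6)]/2 = 7.97 m/s
Supergeostrophic (V > V_g = 6 m/s), as expected around a high.
Converting: 7.97 m/s × 1.944 = 15.5 knots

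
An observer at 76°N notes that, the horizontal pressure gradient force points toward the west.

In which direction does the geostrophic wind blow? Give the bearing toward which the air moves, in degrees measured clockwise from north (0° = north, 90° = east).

000°

The pressure-gradient force points toward the west (bearing 270°).
Geostrophic balance: in the Northern Hemisphere the Coriolis force deflects motion to the right, so the geostrophic wind blows 90° to the right of the pressure-gradient force (low pressure on the left).
Rotating 270° by 90° clockwise gives 000° — the wind blows toward the north.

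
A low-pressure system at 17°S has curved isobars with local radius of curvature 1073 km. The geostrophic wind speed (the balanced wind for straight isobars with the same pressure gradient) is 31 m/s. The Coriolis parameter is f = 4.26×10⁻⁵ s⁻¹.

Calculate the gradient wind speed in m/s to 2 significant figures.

21 m/s

Around a low, centrifugal force acts outward with Coriolis, so pressure-gradient force balances both:
(1/ρ)|∂P/∂n| = fV + V²/R  →  V² + fR·V − fR·V_g = 0
With fR = 4.26×10⁻⁵ × 1073×10³ m = 45.7 m/s:
V = [−fR + √((fR)² + 4 fR V_g)]/2 = [−45.7 + √(45.7² + 4×45.7×31)]/2 = 21.2 m/s
Subgeostrophic (V < V_g = 31 m/s), as expected around a low.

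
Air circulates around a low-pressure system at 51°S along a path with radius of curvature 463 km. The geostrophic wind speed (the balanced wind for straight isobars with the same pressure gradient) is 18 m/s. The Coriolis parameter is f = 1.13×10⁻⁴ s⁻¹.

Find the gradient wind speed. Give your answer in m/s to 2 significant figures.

14 m/s

Around a low, centrifugal force acts outward with Coriolis, so pressure-gradient force balances both:
(1/ρ)|∂P/∂n| = fV + V²/R  →  V² + fR·V − fR·V_g = 0
With fR = 1.13×10⁻⁴ × 463×10³ m = 52.3 m/s:
V = [−fR + √((fR)² + 4 fR V_g)]/2 = [−52.3 + √(52.3² + 4×52.3×18)]/2 = 14.2 m/s
Subgeostrophic (V < V_g = 18 m/s), as expected around a low.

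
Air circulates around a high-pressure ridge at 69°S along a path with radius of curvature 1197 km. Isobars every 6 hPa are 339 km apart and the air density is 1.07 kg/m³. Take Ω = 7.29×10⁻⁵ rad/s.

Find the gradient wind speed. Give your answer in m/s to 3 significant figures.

13.2 m/s

Coriolis parameter at 69°S:
f = 2Ω sin φ = 2 × 7.29×10⁻⁵ × sin 69° = 1.36×10⁻⁴ s⁻¹
Pressure gradient: |∂P/∂n| = 600 Pa / 339000 m = 1.77×10⁻³ Pa/m
Geostrophic speed: V_g = |∂P/∂n|/(fρ) = 1.77×10⁻³/(1.36×10⁻⁴ × 1.07) = 12.2 m/s
Around a high, pressure-gradient force acts outward with centrifugal, so Coriolis balances both:
fV = (1/ρ)|∂P/∂n| + V²/R  →  V² − fR·V + fR·V_g = 0
With fR = 1.36×10⁻⁴ × 1197×10³ m = 163 m/s:
V = [fR − √((fR)² − 4 fR V_g)]/2 = [163 − √(163² − 4×163×12.2)]/2 = 13.2 m/s
Supergeostrophic (V > V_g = 12.2 m/s), as expected around a high.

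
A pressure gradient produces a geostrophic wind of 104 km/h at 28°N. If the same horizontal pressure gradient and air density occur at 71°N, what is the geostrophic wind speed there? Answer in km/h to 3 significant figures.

With the same pressure gradient and density, V_g ∝ 1/f ∝ 1/sin φ.
V₂ = V₁ · sin φ₁ / sin φ₂ = 104 × sin 28° / sin 71°
V₂ = 104 × 0.4695/0.9455 = 51.6 km/h

51.6 km/h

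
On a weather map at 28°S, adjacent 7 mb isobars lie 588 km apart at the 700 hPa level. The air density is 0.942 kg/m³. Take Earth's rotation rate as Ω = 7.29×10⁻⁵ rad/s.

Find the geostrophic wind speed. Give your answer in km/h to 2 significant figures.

66 km/h

Coriolis parameter at 28°S:
f = 2Ω sin φ = 2 × 7.29×10⁻⁵ × sin 28° = 6.84×10⁻⁵ s⁻¹
Pressure gradient: |∂P/∂n| = 700 Pa / 588000 m = 1.19×10⁻³ Pa/m
Geostrophic balance (pressure-gradient force = Coriolis force):
V_g = (1/(fρ)) |∂P/∂n| = 1.19×10⁻³ / (6.84×10⁻⁵ × 0.942) = 18.5 m/s
Converting: 18.5 m/s × 3.6 = 66 km/h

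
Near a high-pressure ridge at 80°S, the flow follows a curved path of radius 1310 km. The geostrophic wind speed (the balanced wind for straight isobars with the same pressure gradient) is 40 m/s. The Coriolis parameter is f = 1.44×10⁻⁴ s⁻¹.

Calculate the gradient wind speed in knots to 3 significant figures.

Around a high, pressure-gradient force acts outward with centrifugal, so Coriolis balances both:
fV = (1/ρ)|∂P/∂n| + V²/R  →  V² − fR·V + fR·V_g = 0
With fR = 1.44×10⁻⁴ × 1310×10³ m = 189 m/s:
V = [fR − √((fR)² − 4 fR V_g)]/2 = [189 − √(189² − 4×189×40)]/2 = 57.6 m/s
Supergeostrophic (V > V_g = 40 m/s), as expected around a high.
Converting: 57.6 m/s × 1.944 = 112 knots

112 knots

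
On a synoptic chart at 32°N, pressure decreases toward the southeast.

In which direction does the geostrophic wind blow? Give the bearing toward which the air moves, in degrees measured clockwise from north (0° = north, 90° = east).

The pressure-gradient force points toward the southeast (bearing 135°).
Geostrophic balance: in the Northern Hemisphere the Coriolis force deflects motion to the right, so the geostrophic wind blows 90° to the right of the pressure-gradient force (low pressure on the left).
Rotating 135° by 90° clockwise gives 225° — the wind blows toward the southwest.

225°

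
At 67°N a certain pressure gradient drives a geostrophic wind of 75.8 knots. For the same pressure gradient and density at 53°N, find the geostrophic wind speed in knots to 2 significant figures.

87 knots

With the same pressure gradient and density, V_g ∝ 1/f ∝ 1/sin φ.
V₂ = V₁ · sin φ₁ / sin φ₂ = 75.8 × sin 67° / sin 53°
V₂ = 75.8 × 0.9205/0.7986 = 87 knots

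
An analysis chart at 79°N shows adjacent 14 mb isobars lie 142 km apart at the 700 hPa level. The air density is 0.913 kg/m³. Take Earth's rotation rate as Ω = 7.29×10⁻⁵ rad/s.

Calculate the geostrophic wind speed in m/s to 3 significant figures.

Coriolis parameter at 79°N:
f = 2Ω sin φ = 2 × 7.29×10⁻⁵ × sin 79° = 1.43×10⁻⁴ s⁻¹
Pressure gradient: |∂P/∂n| = 1400 Pa / 142000 m = 9.86×10⁻³ Pa/m
Geostrophic balance (pressure-gradient force = Coriolis force):
V_g = (1/(fρ)) |∂P/∂n| = 9.86×10⁻³ / (1.43×10⁻⁴ × 0.913) = 75.5 m/s

75.5 m/s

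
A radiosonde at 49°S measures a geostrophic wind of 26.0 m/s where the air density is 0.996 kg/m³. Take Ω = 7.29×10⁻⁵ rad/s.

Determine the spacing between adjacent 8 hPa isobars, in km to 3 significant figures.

Coriolis parameter at 49°S:
f = 2Ω sin φ = 2 × 7.29×10⁻⁵ × sin 49° = 1.10×10⁻⁴ s⁻¹
Geostrophic balance rearranged: |∂P/∂n| = f ρ V_g
|∂P/∂n| = 1.10×10⁻⁴ × 0.996 × 26.0 = 2.85×10⁻³ Pa/m
Isobar spacing: Δn = ΔP/|∂P/∂n| = 800 Pa / 2.85×10⁻³ Pa/m = 280750 m ≈ 281 km

281 km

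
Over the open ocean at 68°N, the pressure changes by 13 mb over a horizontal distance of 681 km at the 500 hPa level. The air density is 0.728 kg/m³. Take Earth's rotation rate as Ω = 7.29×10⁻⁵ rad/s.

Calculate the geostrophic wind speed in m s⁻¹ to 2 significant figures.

19 m s⁻¹

Coriolis parameter at 68°N:
f = 2Ω sin φ = 2 × 7.29×10⁻⁵ × sin 68° = 1.35×10⁻⁴ s⁻¹
Pressure gradient: |∂P/∂n| = 1300 Pa / 681000 m = 1.91×10⁻³ Pa/m
Geostrophic balance (pressure-gradient force = Coriolis force):
V_g = (1/(fρ)) |∂P/∂n| = 1.91×10⁻³ / (1.35×10⁻⁴ × 0.728) = 19.4 m/s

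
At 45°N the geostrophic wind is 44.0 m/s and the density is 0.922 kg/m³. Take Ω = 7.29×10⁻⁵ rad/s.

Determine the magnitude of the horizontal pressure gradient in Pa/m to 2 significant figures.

Coriolis parameter at 45°N:
f = 2Ω sin φ = 2 × 7.29×10⁻⁵ × sin 45° = 1.03×10⁻⁴ s⁻¹
Geostrophic balance rearranged: |∂P/∂n| = f ρ V_g
|∂P/∂n| = 1.03×10⁻⁴ × 0.922 × 44.0 = 4.18×10⁻³ Pa/m

4.2×10⁻³ Pa/m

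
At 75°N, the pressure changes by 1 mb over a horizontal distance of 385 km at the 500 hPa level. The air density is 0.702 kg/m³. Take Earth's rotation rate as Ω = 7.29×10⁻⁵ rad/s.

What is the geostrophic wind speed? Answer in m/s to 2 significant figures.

Coriolis parameter at 75°N:
f = 2Ω sin φ = 2 × 7.29×10⁻⁵ × sin 75° = 1.41×10⁻⁴ s⁻¹
Pressure gradient: |∂P/∂n| = 100 Pa / 385000 m = 2.60×10⁻⁴ Pa/m
Geostrophic balance (pressure-gradient force = Coriolis force):
V_g = (1/(fρ)) |∂P/∂n| = 2.60×10⁻⁴ / (1.41×10⁻⁴ × 0.702) = 2.63 m/s

2.6 m/s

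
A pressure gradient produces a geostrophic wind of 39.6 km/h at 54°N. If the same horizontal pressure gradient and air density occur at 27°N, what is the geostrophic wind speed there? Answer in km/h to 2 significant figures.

With the same pressure gradient and density, V_g ∝ 1/f ∝ 1/sin φ.
V₂ = V₁ · sin φ₁ / sin φ₂ = 39.6 × sin 54° / sin 27°
V₂ = 39.6 × 0.8090/0.4540 = 71 km/h

71 km/h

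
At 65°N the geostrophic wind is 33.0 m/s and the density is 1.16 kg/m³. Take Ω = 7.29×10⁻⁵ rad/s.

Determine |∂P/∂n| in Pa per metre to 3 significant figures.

5.06×10⁻³ Pa/m

Coriolis parameter at 65°N:
f = 2Ω sin φ = 2 × 7.29×10⁻⁵ × sin 65° = 1.32×10⁻⁴ s⁻¹
Geostrophic balance rearranged: |∂P/∂n| = f ρ V_g
|∂P/∂n| = 1.32×10⁻⁴ × 1.16 × 33.0 = 5.06×10⁻³ Pa/m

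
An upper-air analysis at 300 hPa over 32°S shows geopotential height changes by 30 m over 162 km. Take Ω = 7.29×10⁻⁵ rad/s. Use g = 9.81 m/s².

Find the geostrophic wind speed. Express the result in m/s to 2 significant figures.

24 m/s

Coriolis parameter at 32°S:
f = 2Ω sin φ = 2 × 7.29×10⁻⁵ × sin 32° = 7.73×10⁻⁵ s⁻¹
Height gradient: |∂Z/∂n| = 30 m / 162000 m = 1.85×10⁻⁴
On a pressure surface, geostrophic balance gives V_g = (g/f)|∂Z/∂n|:
V_g = 9.81 × 1.85×10⁻⁴ / 7.73×10⁻⁵ = 23.5 m/s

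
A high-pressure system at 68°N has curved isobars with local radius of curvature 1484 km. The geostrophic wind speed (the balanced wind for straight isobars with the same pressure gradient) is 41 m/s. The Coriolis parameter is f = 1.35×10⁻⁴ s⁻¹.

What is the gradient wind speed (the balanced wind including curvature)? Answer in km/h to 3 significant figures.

Around a high, pressure-gradient force acts outward with centrifugal, so Coriolis balances both:
fV = (1/ρ)|∂P/∂n| + V²/R  →  V² − fR·V + fR·V_g = 0
With fR = 1.35×10⁻⁴ × 1484×10³ m = 200 m/s:
V = [fR − √((fR)² − 4 fR V_g)]/2 = [200 − √(200² − 4×200×41)]/2 = 57.5 m/s
Supergeostrophic (V > V_g = 41 m/s), as expected around a high.
Converting: 57.5 m/s × 3.6 = 207 km/h

207 km/h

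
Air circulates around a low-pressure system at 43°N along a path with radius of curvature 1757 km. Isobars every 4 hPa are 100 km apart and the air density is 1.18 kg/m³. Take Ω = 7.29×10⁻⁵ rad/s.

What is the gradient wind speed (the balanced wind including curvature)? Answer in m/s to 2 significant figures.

Coriolis parameter at 43°N:
f = 2Ω sin φ = 2 × 7.29×10⁻⁵ × sin 43° = 9.94×10⁻⁵ s⁻¹
Pressure gradient: |∂P/∂n| = 400 Pa / 100000 m = 4.00×10⁻³ Pa/m
Geostrophic speed: V_g = |∂P/∂n|/(fρ) = 4.00×10⁻³/(9.94×10⁻⁵ × 1.18) = 34.1 m/s
Around a low, centrifugal force acts outward with Coriolis, so pressure-gradient force balances both:
(1/ρ)|∂P/∂n| = fV + V²/R  →  V² + fR·V − fR·V_g = 0
With fR = 9.94×10⁻⁵ × 1757×10³ m = 175 m/s:
V = [−fR + √((fR)² + 4 fR V_g)]/2 = [−175 + √(175² + 4×175×34.1)]/2 = 29.2 m/s
Subgeostrophic (V < V_g = 34.1 m/s), as expected around a low.

29 m/s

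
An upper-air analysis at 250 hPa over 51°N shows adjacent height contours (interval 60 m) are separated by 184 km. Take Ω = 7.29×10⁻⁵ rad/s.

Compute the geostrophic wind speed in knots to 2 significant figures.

55 knots

Coriolis parameter at 51°N:
f = 2Ω sin φ = 2 × 7.29×10⁻⁵ × sin 51° = 1.13×10⁻⁴ s⁻¹
Height gradient: |∂Z/∂n| = 60 m / 184000 m = 3.26×10⁻⁴
On a pressure surface, geostrophic balance gives V_g = (g/f)|∂Z/∂n|:
V_g = 9.81 × 3.26×10⁻⁴ / 1.13×10⁻⁴ = 28.2 m/s
Converting: 28.2 m/s × 1.944 = 55 knots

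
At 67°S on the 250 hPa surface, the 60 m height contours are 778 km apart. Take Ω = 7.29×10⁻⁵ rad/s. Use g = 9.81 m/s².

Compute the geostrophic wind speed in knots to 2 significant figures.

Coriolis parameter at 67°S:
f = 2Ω sin φ = 2 × 7.29×10⁻⁵ × sin 67° = 1.34×10⁻⁴ s⁻¹
Height gradient: |∂Z/∂n| = 60 m / 778000 m = 7.71×10⁻⁵
On a pressure surface, geostrophic balance gives V_g = (g/f)|∂Z/∂n|:
V_g = 9.81 × 7.71×10⁻⁵ / 1.34×10⁻⁴ = 5.64 m/s
Converting: 5.64 m/s × 1.944 = 11 knots

11 knots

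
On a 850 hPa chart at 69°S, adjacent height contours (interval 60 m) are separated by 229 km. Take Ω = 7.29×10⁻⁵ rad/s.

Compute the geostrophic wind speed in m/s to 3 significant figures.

Coriolis parameter at 69°S:
f = 2Ω sin φ = 2 × 7.29×10⁻⁵ × sin 69° = 1.36×10⁻⁴ s⁻¹
Height gradient: |∂Z/∂n| = 60 m / 229000 m = 2.62×10⁻⁴
On a pressure surface, geostrophic balance gives V_g = (g/f)|∂Z/∂n|:
V_g = 9.81 × 2.62×10⁻⁴ / 1.36×10⁻⁴ = 18.9 m/s

18.9 m/s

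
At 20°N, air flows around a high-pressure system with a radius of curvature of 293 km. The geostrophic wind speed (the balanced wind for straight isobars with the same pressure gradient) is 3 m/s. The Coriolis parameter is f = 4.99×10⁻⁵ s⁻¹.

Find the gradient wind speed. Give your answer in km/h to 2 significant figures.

15 km/h

Around a high, pressure-gradient force acts outward with centrifugal, so Coriolis balances both:
fV = (1/ρ)|∂P/∂n| + V²/R  →  V² − fR·V + fR·V_g = 0
With fR = 4.99×10⁻⁵ × 293×10³ m = 14.6 m/s:
V = [fR − √((fR)² − 4 fR V_g)]/2 = [14.6 − √(14.6² − 4×14.6×3)]/2 = 4.22 m/s
Supergeostrophic (V > V_g = 3 m/s), as expected around a high.
Converting: 4.22 m/s × 3.6 = 15 km/h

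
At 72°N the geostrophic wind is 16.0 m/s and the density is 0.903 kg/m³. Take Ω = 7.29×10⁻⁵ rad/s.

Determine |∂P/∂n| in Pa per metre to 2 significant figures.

Coriolis parameter at 72°N:
f = 2Ω sin φ = 2 × 7.29×10⁻⁵ × sin 72° = 1.39×10⁻⁴ s⁻¹
Geostrophic balance rearranged: |∂P/∂n| = f ρ V_g
|∂P/∂n| = 1.39×10⁻⁴ × 0.903 × 16.0 = 2.00×10⁻³ Pa/m

2.0×10⁻³ Pa/m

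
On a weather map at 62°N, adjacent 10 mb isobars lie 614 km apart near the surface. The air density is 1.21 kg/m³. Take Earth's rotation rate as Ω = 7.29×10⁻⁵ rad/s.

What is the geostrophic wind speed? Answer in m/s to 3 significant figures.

Coriolis parameter at 62°N:
f = 2Ω sin φ = 2 × 7.29×10⁻⁵ × sin 62° = 1.29×10⁻⁴ s⁻¹
Pressure gradient: |∂P/∂n| = 1000 Pa / 614000 m = 1.63×10⁻³ Pa/m
Geostrophic balance (pressure-gradient force = Coriolis force):
V_g = (1/(fρ)) |∂P/∂n| = 1.63×10⁻³ / (1.29×10⁻⁴ × 1.21) = 10.5 m/s

10.5 m/s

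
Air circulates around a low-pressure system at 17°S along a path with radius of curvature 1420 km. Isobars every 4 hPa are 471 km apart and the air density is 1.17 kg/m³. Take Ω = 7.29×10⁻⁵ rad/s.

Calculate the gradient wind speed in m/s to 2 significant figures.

14 m/s

Coriolis parameter at 17°S:
f = 2Ω sin φ = 2 × 7.29×10⁻⁵ × sin 17° = 4.26×10⁻⁵ s⁻¹
Pressure gradient: |∂P/∂n| = 400 Pa / 471000 m = 8.49×10⁻⁴ Pa/m
Geostrophic speed: V_g = |∂P/∂n|/(fρ) = 8.49×10⁻⁴/(4.26×10⁻⁵ × 1.17) = 17.0 m/s
Around a low, centrifugal force acts outward with Coriolis, so pressure-gradient force balances both:
(1/ρ)|∂P/∂n| = fV + V²/R  →  V² + fR·V − fR·V_g = 0
With fR = 4.26×10⁻⁵ × 1420×10³ m = 60.5 m/s:
V = [−fR + √((fR)² + 4 fR V_g)]/2 = [−60.5 + √(60.5² + 4×60.5×17)]/2 = 13.9 m/s
Subgeostrophic (V < V_g = 17 m/s), as expected around a low.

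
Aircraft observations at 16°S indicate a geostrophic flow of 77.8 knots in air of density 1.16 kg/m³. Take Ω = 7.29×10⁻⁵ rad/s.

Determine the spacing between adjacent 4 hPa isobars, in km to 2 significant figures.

Coriolis parameter at 16°S:
f = 2Ω sin φ = 2 × 7.29×10⁻⁵ × sin 16° = 4.02×10⁻⁵ s⁻¹
Wind speed in SI: 77.8 knots = 40.0 m/s
Geostrophic balance rearranged: |∂P/∂n| = f ρ V_g
|∂P/∂n| = 4.02×10⁻⁵ × 1.16 × 40.0 = 1.87×10⁻³ Pa/m
Isobar spacing: Δn = ΔP/|∂P/∂n| = 400 Pa / 1.87×10⁻³ Pa/m = 214382 m ≈ 210 km

210 km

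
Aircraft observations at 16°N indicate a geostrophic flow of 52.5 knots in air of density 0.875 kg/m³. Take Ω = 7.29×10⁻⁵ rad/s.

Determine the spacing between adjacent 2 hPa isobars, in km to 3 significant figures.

211 km

Coriolis parameter at 16°N:
f = 2Ω sin φ = 2 × 7.29×10⁻⁵ × sin 16° = 4.02×10⁻⁵ s⁻¹
Wind speed in SI: 52.5 knots = 27.0 m/s
Geostrophic balance rearranged: |∂P/∂n| = f ρ V_g
|∂P/∂n| = 4.02×10⁻⁵ × 0.875 × 27.0 = 9.50×10⁻⁴ Pa/m
Isobar spacing: Δn = ΔP/|∂P/∂n| = 200 Pa / 9.50×10⁻⁴ Pa/m = 210586 m ≈ 211 km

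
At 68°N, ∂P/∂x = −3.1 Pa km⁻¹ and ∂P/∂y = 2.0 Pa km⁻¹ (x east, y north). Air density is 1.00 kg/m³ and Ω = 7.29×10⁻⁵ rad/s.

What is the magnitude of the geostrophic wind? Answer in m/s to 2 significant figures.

27 m/s

Coriolis parameter at 68°N:
f = 2Ω sin φ = 2 × 7.29×10⁻⁵ × sin 68° = 1.35×10⁻⁴ s⁻¹
Component geostrophic relations (x east, y north):
u_g = −(1/(fρ)) ∂P/∂y,  v_g = (1/(fρ)) ∂P/∂x
u_g = −(2.0×10⁻³)/(1.35×10⁻⁴ × 1.00) = −14.8 m/s;  v_g = (−3.1×10⁻³)/(1.35×10⁻⁴ × 1.00) = −22.9 m/s
|V_g| = √(u_g² + v_g²) = 27.3 m/s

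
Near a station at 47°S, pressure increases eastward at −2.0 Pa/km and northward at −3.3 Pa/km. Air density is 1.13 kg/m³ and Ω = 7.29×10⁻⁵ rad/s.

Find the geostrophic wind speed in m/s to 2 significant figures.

Coriolis parameter at 47°S:
f = 2Ω sin φ = 2 × 7.29×10⁻⁵ × sin 47° = 1.07×10⁻⁴ s⁻¹
In the Southern Hemisphere f is negative: f = −1.07×10⁻⁴ s⁻¹.
Component geostrophic relations (x east, y north):
u_g = −(1/(fρ)) ∂P/∂y,  v_g = (1/(fρ)) ∂P/∂x
u_g = −(−3.3×10⁻³)/(−1.07×10⁻⁴ × 1.13) = −27.4 m/s;  v_g = (−2.0×10⁻³)/(−1.07×10⁻⁴ × 1.13) = 16.6 m/s
|V_g| = √(u_g² + v_g²) = 32.0 m/s

32 m/s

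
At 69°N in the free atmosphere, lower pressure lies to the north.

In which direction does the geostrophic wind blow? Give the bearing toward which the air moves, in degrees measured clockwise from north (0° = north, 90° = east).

090°

The pressure-gradient force points toward the north (bearing 000°).
Geostrophic balance: in the Northern Hemisphere the Coriolis force deflects motion to the right, so the geostrophic wind blows 90° to the right of the pressure-gradient force (low pressure on the left).
Rotating 000° by 90° clockwise gives 090° — the wind blows toward the east.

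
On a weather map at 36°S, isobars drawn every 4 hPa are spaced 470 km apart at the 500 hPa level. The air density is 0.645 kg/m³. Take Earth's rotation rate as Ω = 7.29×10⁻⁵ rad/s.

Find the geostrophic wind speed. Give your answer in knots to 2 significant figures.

Coriolis parameter at 36°S:
f = 2Ω sin φ = 2 × 7.29×10⁻⁵ × sin 36° = 8.57×10⁻⁵ s⁻¹
Pressure gradient: |∂P/∂n| = 400 Pa / 470000 m = 8.51×10⁻⁴ Pa/m
Geostrophic balance (pressure-gradient force = Coriolis force):
V_g = (1/(fρ)) |∂P/∂n| = 8.51×10⁻⁴ / (8.57×10⁻⁵ × 0.645) = 15.4 m/s
Converting: 15.4 m/s × 1.944 = 30 knots

30 knots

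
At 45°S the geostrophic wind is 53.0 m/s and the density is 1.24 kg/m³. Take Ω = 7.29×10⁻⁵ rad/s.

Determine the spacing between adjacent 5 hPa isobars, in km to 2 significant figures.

Coriolis parameter at 45°S:
f = 2Ω sin φ = 2 × 7.29×10⁻⁵ × sin 45° = 1.03×10⁻⁴ s⁻¹
Geostrophic balance rearranged: |∂P/∂n| = f ρ V_g
|∂P/∂n| = 1.03×10⁻⁴ × 1.24 × 53.0 = 6.78×10⁻³ Pa/m
Isobar spacing: Δn = ΔP/|∂P/∂n| = 500 Pa / 6.78×10⁻³ Pa/m = 73796 m ≈ 74 km

74 km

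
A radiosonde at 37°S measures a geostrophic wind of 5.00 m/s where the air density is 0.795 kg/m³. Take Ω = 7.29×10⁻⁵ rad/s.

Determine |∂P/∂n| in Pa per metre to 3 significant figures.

3.49×10⁻⁴ Pa/m

Coriolis parameter at 37°S:
f = 2Ω sin φ = 2 × 7.29×10⁻⁵ × sin 37° = 8.77×10⁻⁵ s⁻¹
Geostrophic balance rearranged: |∂P/∂n| = f ρ V_g
|∂P/∂n| = 8.77×10⁻⁵ × 0.795 × 5.00 = 3.49×10⁻⁴ Pa/m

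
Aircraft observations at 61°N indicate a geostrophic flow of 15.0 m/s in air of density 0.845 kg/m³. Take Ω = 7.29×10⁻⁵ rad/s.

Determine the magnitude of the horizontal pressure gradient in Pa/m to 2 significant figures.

1.6×10⁻³ Pa/m

Coriolis parameter at 61°N:
f = 2Ω sin φ = 2 × 7.29×10⁻⁵ × sin 61° = 1.28×10⁻⁴ s⁻¹
Geostrophic balance rearranged: |∂P/∂n| = f ρ V_g
|∂P/∂n| = 1.28×10⁻⁴ × 0.845 × 15.0 = 1.62×10⁻³ Pa/m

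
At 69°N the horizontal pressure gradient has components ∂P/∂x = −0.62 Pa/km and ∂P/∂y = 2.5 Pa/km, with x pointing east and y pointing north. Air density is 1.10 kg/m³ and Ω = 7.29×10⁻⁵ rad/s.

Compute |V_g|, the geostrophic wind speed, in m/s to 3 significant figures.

17.2 m/s

Coriolis parameter at 69°N:
f = 2Ω sin φ = 2 × 7.29×10⁻⁵ × sin 69° = 1.36×10⁻⁴ s⁻¹
Component geostrophic relations (x east, y north):
u_g = −(1/(fρ)) ∂P/∂y,  v_g = (1/(fρ)) ∂P/∂x
u_g = −(2.5×10⁻³)/(1.36×10⁻⁴ × 1.10) = −16.7 m/s;  v_g = (−0.62×10⁻³)/(1.36×10⁻⁴ × 1.10) = −4.14 m/s
|V_g| = √(u_g² + v_g²) = 17.2 m/s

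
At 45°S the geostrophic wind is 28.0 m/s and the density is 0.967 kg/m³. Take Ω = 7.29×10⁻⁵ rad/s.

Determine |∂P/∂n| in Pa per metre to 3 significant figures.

Coriolis parameter at 45°S:
f = 2Ω sin φ = 2 × 7.29×10⁻⁵ × sin 45° = 1.03×10⁻⁴ s⁻¹
Geostrophic balance rearranged: |∂P/∂n| = f ρ V_g
|∂P/∂n| = 1.03×10⁻⁴ × 0.967 × 28.0 = 2.79×10⁻³ Pa/m

2.79×10⁻³ Pa/m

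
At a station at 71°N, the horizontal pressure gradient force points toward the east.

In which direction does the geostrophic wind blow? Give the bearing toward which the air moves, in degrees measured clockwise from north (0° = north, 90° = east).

180°

The pressure-gradient force points toward the east (bearing 090°).
Geostrophic balance: in the Northern Hemisphere the Coriolis force deflects motion to the right, so the geostrophic wind blows 90° to the right of the pressure-gradient force (low pressure on the left).
Rotating 090° by 90° clockwise gives 180° — the wind blows toward the south.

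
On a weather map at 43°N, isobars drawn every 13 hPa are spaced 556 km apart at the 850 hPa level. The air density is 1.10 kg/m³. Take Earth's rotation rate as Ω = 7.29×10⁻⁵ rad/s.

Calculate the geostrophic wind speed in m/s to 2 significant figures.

21 m/s

Coriolis parameter at 43°N:
f = 2Ω sin φ = 2 × 7.29×10⁻⁵ × sin 43° = 9.94×10⁻⁵ s⁻¹
Pressure gradient: |∂P/∂n| = 1300 Pa / 556000 m = 2.34×10⁻³ Pa/m
Geostrophic balance (pressure-gradient force = Coriolis force):
V_g = (1/(fρ)) |∂P/∂n| = 2.34×10⁻³ / (9.94×10⁻⁵ × 1.10) = 21.4 m/s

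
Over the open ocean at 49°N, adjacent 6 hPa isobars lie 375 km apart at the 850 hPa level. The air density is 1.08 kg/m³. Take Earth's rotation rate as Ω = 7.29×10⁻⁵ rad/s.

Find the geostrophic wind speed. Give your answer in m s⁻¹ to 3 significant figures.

Coriolis parameter at 49°N:
f = 2Ω sin φ = 2 × 7.29×10⁻⁵ × sin 49° = 1.10×10⁻⁴ s⁻¹
Pressure gradient: |∂P/∂n| = 600 Pa / 375000 m = 1.60×10⁻³ Pa/m
Geostrophic balance (pressure-gradient force = Coriolis force):
V_g = (1/(fρ)) |∂P/∂n| = 1.60×10⁻³ / (1.10×10⁻⁴ × 1.08) = 13.5 m/s

13.5 m s⁻¹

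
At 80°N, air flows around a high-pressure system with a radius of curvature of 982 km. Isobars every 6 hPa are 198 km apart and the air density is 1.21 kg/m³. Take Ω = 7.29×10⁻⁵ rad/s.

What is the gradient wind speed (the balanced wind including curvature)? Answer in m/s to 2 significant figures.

20 m/s

Coriolis parameter at 80°N:
f = 2Ω sin φ = 2 × 7.29×10⁻⁵ × sin 80° = 1.44×10⁻⁴ s⁻¹
Pressure gradient: |∂P/∂n| = 600 Pa / 198000 m = 3.03×10⁻³ Pa/m
Geostrophic speed: V_g = |∂P/∂n|/(fρ) = 3.03×10⁻³/(1.44×10⁻⁴ × 1.21) = 17.4 m/s
Around a high, pressure-gradient force acts outward with centrifugal, so Coriolis balances both:
fV = (1/ρ)|∂P/∂n| + V²/R  →  V² − fR·V + fR·V_g = 0
With fR = 1.44×10⁻⁴ × 982×10³ m = 141 m/s:
V = [fR − √((fR)² − 4 fR V_g)]/2 = [141 − √(141² − 4×141×17.4)]/2 = 20.4 m/s
Supergeostrophic (V > V_g = 17.4 m/s), as expected around a high.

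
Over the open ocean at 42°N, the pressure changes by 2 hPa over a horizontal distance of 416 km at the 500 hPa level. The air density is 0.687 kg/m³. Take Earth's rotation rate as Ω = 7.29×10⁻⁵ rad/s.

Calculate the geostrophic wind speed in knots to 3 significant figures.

13.9 knots

Coriolis parameter at 42°N:
f = 2Ω sin φ = 2 × 7.29×10⁻⁵ × sin 42° = 9.76×10⁻⁵ s⁻¹
Pressure gradient: |∂P/∂n| = 200 Pa / 416000 m = 4.81×10⁻⁴ Pa/m
Geostrophic balance (pressure-gradient force = Coriolis force):
V_g = (1/(fρ)) |∂P/∂n| = 4.81×10⁻⁴ / (9.76×10⁻⁵ × 0.687) = 7.17 m/s
Converting: 7.17 m/s × 1.944 = 13.9 knots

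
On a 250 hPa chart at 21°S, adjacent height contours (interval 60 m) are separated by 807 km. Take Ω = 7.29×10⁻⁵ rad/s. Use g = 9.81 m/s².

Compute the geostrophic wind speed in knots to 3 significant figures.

Coriolis parameter at 21°S:
f = 2Ω sin φ = 2 × 7.29×10⁻⁵ × sin 21° = 5.23×10⁻⁵ s⁻¹
Height gradient: |∂Z/∂n| = 60 m / 807000 m = 7.43×10⁻⁵
On a pressure surface, geostrophic balance gives V_g = (g/f)|∂Z/∂n|:
V_g = 9.81 × 7.43×10⁻⁵ / 5.23×10⁻⁵ = 14.0 m/s
Converting: 14.0 m/s × 1.944 = 27.1 knots

27.1 knots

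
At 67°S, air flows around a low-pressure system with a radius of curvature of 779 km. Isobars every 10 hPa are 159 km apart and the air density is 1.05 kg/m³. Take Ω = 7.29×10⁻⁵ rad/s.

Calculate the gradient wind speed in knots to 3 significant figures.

Coriolis parameter at 67°S:
f = 2Ω sin φ = 2 × 7.29×10⁻⁵ × sin 67° = 1.34×10⁻⁴ s⁻¹
Pressure gradient: |∂P/∂n| = 1000 Pa / 159000 m = 6.29×10⁻³ Pa/m
Geostrophic speed: V_g = |∂P/∂n|/(fρ) = 6.29×10⁻³/(1.34×10⁻⁴ × 1.05) = 44.6 m/s
Around a low, centrifugal force acts outward with Coriolis, so pressure-gradient force balances both:
(1/ρ)|∂P/∂n| = fV + V²/R  →  V² + fR·V − fR·V_g = 0
With fR = 1.34×10⁻⁴ × 779×10³ m = 105 m/s:
V = [−fR + √((fR)² + 4 fR V_g)]/2 = [−105 + √(105² + 4×105×44.6)]/2 = 33.7 m/s
Subgeostrophic (V < V_g = 44.6 m/s), as expected around a low.
Converting: 33.7 m/s × 1.944 = 65.6 knots

65.6 knots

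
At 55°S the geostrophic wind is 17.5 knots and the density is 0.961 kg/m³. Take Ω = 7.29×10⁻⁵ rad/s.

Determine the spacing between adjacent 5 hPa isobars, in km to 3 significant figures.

484 km

Coriolis parameter at 55°S:
f = 2Ω sin φ = 2 × 7.29×10⁻⁵ × sin 55° = 1.19×10⁻⁴ s⁻¹
Wind speed in SI: 17.5 knots = 9.00 m/s
Geostrophic balance rearranged: |∂P/∂n| = f ρ V_g
|∂P/∂n| = 1.19×10⁻⁴ × 0.961 × 9.00 = 1.03×10⁻³ Pa/m
Isobar spacing: Δn = ΔP/|∂P/∂n| = 500 Pa / 1.03×10⁻³ Pa/m = 483892 m ≈ 484 km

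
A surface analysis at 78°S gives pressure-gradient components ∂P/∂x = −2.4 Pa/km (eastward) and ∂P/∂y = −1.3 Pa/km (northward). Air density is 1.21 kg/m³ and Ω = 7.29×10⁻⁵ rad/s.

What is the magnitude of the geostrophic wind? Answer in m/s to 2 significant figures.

Coriolis parameter at 78°S:
f = 2Ω sin φ = 2 × 7.29×10⁻⁵ × sin 78° = 1.43×10⁻⁴ s⁻¹
In the Southern Hemisphere f is negative: f = −1.43×10⁻⁴ s⁻¹.
Component geostrophic relations (x east, y north):
u_g = −(1/(fρ)) ∂P/∂y,  v_g = (1/(fρ)) ∂P/∂x
u_g = −(−1.3×10⁻³)/(−1.43×10⁻⁴ × 1.21) = −7.53 m/s;  v_g = (−2.4×10⁻³)/(−1.43×10⁻⁴ × 1.21) = 13.9 m/s
|V_g| = √(u_g² + v_g²) = 15.8 m/s

16 m/s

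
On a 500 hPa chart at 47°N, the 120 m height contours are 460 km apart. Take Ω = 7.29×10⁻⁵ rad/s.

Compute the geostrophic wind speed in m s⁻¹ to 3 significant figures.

Coriolis parameter at 47°N:
f = 2Ω sin φ = 2 × 7.29×10⁻⁵ × sin 47° = 1.07×10⁻⁴ s⁻¹
Height gradient: |∂Z/∂n| = 120 m / 460000 m = 2.61×10⁻⁴
On a pressure surface, geostrophic balance gives V_g = (g/f)|∂Z/∂n|:
V_g = 9.81 × 2.61×10⁻⁴ / 1.07×10⁻⁴ = 24.0 m/s

24.0 m s⁻¹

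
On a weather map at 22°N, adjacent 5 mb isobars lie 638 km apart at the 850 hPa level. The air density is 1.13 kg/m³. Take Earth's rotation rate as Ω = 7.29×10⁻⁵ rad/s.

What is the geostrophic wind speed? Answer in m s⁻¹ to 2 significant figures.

13 m s⁻¹

Coriolis parameter at 22°N:
f = 2Ω sin φ = 2 × 7.29×10⁻⁵ × sin 22° = 5.46×10⁻⁵ s⁻¹
Pressure gradient: |∂P/∂n| = 500 Pa / 638000 m = 7.84×10⁻⁴ Pa/m
Geostrophic balance (pressure-gradient force = Coriolis force):
V_g = (1/(fρ)) |∂P/∂n| = 7.84×10⁻⁴ / (5.46×10⁻⁵ × 1.13) = 12.7 m/s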